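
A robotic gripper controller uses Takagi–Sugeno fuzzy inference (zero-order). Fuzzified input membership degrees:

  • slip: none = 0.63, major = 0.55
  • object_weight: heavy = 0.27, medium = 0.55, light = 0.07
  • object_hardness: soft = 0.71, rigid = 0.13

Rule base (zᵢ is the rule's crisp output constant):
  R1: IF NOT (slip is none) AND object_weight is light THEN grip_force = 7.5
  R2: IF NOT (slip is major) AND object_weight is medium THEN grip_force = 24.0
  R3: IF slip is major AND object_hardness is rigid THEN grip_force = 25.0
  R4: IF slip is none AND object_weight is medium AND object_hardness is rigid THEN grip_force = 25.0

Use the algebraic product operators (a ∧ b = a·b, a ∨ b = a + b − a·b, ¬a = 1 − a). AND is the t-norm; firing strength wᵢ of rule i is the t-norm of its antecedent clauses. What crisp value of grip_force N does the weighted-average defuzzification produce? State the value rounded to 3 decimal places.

23.203

R1 (z=7.5): ¬none=1−0.63=0.37, light=0.07; AND[a·b] → w = 0.0259
R2 (z=24.0): ¬major=1−0.55=0.45, medium=0.55; AND[a·b] → w = 0.2475
R3 (z=25.0): major=0.55, rigid=0.13; AND[a·b] → w = 0.0715
R4 (z=25.0): none=0.63, medium=0.55, rigid=0.13; AND[a·b] → w = 0.0450
Weighted average = (0.0259·7.5 + 0.2475·24.0 + 0.0715·25.0 + 0.0450·25.0) / (0.0259 + 0.2475 + 0.0715 + 0.0450)
  = 9.0479 / 0.3899 = 23.203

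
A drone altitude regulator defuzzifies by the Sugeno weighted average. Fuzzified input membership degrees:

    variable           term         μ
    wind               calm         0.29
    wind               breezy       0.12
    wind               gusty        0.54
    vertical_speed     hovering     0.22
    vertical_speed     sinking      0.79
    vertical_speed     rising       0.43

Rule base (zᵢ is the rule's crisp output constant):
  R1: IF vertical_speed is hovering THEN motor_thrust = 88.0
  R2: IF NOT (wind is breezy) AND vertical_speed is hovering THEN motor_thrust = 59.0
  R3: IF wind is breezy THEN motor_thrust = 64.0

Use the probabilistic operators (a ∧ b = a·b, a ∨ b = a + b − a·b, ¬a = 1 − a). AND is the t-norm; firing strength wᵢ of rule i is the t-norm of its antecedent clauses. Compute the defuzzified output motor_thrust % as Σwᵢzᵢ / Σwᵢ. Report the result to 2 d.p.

R1 (z=88.0): hovering=0.22 → w = 0.2200
R2 (z=59.0): ¬breezy=1−0.12=0.88, hovering=0.22; AND[a·b] → w = 0.1936
R3 (z=64.0): breezy=0.12 → w = 0.1200
Weighted average = (0.2200·88.0 + 0.1936·59.0 + 0.1200·64.0) / (0.2200 + 0.1936 + 0.1200)
  = 38.4624 / 0.5336 = 72.08

72.08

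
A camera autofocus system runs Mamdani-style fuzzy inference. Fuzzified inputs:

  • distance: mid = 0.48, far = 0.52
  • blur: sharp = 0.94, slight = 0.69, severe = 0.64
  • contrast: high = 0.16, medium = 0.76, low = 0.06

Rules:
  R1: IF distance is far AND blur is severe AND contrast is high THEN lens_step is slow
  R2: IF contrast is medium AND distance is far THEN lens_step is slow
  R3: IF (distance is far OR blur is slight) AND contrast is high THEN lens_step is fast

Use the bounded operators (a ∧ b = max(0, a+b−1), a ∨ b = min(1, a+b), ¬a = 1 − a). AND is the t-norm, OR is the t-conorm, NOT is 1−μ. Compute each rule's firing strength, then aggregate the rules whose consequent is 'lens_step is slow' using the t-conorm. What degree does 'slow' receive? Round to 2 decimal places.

R1: far=0.52, severe=0.64, high=0.16; AND[max(0, a+b−1)] → w = 0.00
R2: medium=0.76, far=0.52; AND[max(0, a+b−1)] → w = 0.28
R3: (far=0.52 OR slight=0.69) = 1.00; AND[max(0, a+b−1)] with high=0.16 → w = 0.16
Rules with consequent 'slow': {R1, R2} → strengths 0.00, 0.28
Aggregate via t-conorm [min(1, a+b)]: 0.28

0.28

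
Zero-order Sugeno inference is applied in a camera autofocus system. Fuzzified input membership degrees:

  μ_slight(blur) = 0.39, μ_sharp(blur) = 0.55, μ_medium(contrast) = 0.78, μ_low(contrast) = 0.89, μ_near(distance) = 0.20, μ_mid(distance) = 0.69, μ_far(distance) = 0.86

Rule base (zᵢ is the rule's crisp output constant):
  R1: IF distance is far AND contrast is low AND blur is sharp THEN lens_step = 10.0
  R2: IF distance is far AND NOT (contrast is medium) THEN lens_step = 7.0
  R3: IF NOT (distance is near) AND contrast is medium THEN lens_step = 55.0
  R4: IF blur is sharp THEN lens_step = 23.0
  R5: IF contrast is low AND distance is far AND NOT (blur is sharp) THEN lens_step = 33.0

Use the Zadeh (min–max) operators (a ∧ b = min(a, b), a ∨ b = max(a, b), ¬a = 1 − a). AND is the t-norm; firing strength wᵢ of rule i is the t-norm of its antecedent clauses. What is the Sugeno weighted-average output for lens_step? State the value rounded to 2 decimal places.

30.37

R1 (z=10.0): far=0.86, low=0.89, sharp=0.55; AND[min(a, b)] → w = 0.55
R2 (z=7.0): far=0.86, ¬medium=1−0.78=0.22; AND[min(a, b)] → w = 0.22
R3 (z=55.0): ¬near=1−0.20=0.80, medium=0.78; AND[min(a, b)] → w = 0.78
R4 (z=23.0): sharp=0.55 → w = 0.55
R5 (z=33.0): low=0.89, far=0.86, ¬sharp=1−0.55=0.45; AND[min(a, b)] → w = 0.45
Weighted average = (0.55·10.0 + 0.22·7.0 + 0.78·55.0 + 0.55·23.0 + 0.45·33.0) / (0.55 + 0.22 + 0.78 + 0.55 + 0.45)
  = 77.4400 / 2.5500 = 30.37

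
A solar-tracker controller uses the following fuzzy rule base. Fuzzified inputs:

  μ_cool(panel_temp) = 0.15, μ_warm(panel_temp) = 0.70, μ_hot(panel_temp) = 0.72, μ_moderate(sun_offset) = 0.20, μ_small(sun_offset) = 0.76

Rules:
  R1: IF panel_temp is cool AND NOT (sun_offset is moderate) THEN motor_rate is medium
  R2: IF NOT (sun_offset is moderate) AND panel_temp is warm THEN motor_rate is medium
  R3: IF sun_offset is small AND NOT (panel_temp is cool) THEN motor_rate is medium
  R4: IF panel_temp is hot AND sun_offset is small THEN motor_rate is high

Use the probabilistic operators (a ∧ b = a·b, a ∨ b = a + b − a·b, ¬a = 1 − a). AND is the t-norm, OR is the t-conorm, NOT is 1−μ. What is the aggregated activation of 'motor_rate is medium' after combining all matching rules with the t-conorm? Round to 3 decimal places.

R1: cool=0.15, ¬moderate=1−0.20=0.80; AND[a·b] → w = 0.1200
R2: ¬moderate=1−0.20=0.80, warm=0.70; AND[a·b] → w = 0.5600
R3: small=0.76, ¬cool=1−0.15=0.85; AND[a·b] → w = 0.6460
R4: hot=0.72, small=0.76; AND[a·b] → w = 0.5472
Rules with consequent 'medium': {R1, R2, R3} → strengths 0.1200, 0.5600, 0.6460
Aggregate via t-conorm [a + b − a·b]: 0.8629

0.863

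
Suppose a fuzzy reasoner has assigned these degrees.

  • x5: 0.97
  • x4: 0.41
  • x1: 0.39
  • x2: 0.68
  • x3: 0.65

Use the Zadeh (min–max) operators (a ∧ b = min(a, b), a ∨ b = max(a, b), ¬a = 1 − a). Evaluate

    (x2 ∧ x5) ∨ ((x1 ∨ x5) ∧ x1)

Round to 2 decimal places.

x2 ∧ x5 = min(a, b) on (0.68, 0.97) = 0.68
x1 ∨ x5 = max(a, b) on (0.39, 0.97) = 0.97
(x1 ∨ x5) ∧ x1 = min(a, b) on (0.97, 0.39) = 0.39
(x2 ∧ x5) ∨ ((x1 ∨ x5) ∧ x1) = max(a, b) on (0.68, 0.39) = 0.68

0.68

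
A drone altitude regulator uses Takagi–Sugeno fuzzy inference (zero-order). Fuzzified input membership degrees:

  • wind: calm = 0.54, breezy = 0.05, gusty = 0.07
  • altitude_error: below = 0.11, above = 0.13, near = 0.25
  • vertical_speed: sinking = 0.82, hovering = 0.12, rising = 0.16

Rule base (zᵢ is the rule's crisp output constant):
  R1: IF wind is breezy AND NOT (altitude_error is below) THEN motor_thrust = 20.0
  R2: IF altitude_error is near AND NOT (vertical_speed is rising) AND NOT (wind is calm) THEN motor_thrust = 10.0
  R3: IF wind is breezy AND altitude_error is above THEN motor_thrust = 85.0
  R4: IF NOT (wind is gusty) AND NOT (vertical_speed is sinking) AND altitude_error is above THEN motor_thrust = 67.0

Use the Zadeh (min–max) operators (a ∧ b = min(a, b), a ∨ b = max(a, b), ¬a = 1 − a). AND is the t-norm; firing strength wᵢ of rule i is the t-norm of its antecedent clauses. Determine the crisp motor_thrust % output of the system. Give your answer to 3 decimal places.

R1 (z=20.0): breezy=0.05, ¬below=1−0.11=0.89; AND[min(a, b)] → w = 0.05
R2 (z=10.0): near=0.25, ¬rising=1−0.16=0.84, ¬calm=1−0.54=0.46; AND[min(a, b)] → w = 0.25
R3 (z=85.0): breezy=0.05, above=0.13; AND[min(a, b)] → w = 0.05
R4 (z=67.0): ¬gusty=1−0.07=0.93, ¬sinking=1−0.82=0.18, above=0.13; AND[min(a, b)] → w = 0.13
Weighted average = (0.05·20.0 + 0.25·10.0 + 0.05·85.0 + 0.13·67.0) / (0.05 + 0.25 + 0.05 + 0.13)
  = 16.4600 / 0.4800 = 34.292

34.292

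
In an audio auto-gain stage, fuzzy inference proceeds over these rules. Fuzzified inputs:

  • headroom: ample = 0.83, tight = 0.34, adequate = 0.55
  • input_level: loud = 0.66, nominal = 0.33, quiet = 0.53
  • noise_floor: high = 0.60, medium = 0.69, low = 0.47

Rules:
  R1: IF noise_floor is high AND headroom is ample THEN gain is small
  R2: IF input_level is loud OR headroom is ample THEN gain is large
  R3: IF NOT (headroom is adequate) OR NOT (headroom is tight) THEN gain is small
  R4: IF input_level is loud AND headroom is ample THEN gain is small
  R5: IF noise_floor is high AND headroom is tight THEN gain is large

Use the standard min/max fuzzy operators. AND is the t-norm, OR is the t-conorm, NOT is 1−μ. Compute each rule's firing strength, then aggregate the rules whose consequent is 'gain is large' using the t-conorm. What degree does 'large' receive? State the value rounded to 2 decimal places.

0.83

R1: high=0.60, ample=0.83; AND[min(a, b)] → w = 0.60
R2: loud=0.66, ample=0.83; OR[max(a, b)] → w = 0.83
R3: ¬adequate=1−0.55=0.45, ¬tight=1−0.34=0.66; OR[max(a, b)] → w = 0.66
R4: loud=0.66, ample=0.83; AND[min(a, b)] → w = 0.66
R5: high=0.60, tight=0.34; AND[min(a, b)] → w = 0.34
Rules with consequent 'large': {R2, R5} → strengths 0.83, 0.34
Aggregate via t-conorm [max(a, b)]: 0.83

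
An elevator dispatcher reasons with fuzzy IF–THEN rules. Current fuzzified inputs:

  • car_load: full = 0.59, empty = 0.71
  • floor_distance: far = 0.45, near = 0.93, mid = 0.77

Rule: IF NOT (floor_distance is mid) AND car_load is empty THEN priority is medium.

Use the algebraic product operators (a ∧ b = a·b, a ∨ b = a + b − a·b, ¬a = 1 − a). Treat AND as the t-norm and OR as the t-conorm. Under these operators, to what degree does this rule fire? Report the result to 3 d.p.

firing strength: ¬mid=1−0.77=0.23, empty=0.71; AND[a·b] → w = 0.1633

0.163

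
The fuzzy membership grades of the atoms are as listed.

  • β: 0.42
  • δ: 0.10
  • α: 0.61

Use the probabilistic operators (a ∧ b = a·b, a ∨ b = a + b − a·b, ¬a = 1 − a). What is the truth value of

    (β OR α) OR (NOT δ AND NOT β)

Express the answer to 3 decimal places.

β OR α = a + b − a·b on (0.4200, 0.6100) = 0.7738
NOT δ = 1 − 0.1000 = 0.9000
NOT β = 1 − 0.4200 = 0.5800
NOT δ AND NOT β = a·b on (0.9000, 0.5800) = 0.5220
(β OR α) OR (NOT δ AND NOT β) = a + b − a·b on (0.7738, 0.5220) = 0.8919

0.892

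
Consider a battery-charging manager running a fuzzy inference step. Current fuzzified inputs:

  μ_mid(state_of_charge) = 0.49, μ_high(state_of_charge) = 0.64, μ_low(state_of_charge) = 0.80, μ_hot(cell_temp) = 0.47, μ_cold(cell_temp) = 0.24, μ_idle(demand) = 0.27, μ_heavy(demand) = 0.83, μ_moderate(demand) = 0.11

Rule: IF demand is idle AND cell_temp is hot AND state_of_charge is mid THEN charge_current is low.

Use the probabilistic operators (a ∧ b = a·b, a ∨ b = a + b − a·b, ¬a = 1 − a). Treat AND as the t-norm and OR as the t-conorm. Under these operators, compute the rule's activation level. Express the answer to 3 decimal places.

firing strength: idle=0.27, hot=0.47, mid=0.49; AND[a·b] → w = 0.0622

0.062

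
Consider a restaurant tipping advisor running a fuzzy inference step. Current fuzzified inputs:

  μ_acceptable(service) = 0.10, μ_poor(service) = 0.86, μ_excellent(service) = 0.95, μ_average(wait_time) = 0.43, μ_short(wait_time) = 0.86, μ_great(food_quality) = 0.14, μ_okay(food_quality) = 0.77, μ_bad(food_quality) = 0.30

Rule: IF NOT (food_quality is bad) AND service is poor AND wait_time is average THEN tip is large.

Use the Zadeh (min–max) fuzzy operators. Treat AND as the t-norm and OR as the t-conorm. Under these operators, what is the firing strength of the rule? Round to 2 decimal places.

0.43

firing strength: ¬bad=1−0.30=0.70, poor=0.86, average=0.43; AND[min(a, b)] → w = 0.43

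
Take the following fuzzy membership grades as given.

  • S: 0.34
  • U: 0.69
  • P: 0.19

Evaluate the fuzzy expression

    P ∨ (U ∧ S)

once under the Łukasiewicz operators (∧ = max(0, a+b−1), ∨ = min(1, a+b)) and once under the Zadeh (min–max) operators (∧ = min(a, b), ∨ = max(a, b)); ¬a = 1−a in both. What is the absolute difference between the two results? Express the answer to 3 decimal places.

Under Łukasiewicz:
  U ∧ S = max(0, a+b−1) on (0.69, 0.34) = 0.03
  P ∨ (U ∧ S) = min(1, a+b) on (0.19, 0.03) = 0.22
  → value = 0.2200
Under Zadeh (min–max):
  U ∧ S = min(a, b) on (0.69, 0.34) = 0.34
  P ∨ (U ∧ S) = max(a, b) on (0.19, 0.34) = 0.34
  → value = 0.3400
|0.2200 − 0.3400| = 0.120

0.120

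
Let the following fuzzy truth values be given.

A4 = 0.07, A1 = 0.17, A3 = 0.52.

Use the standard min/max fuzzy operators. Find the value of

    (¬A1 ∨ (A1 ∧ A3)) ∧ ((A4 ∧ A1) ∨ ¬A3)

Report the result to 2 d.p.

0.48

¬A1 = 1 − 0.17 = 0.83
A1 ∧ A3 = min(a, b) on (0.17, 0.52) = 0.17
¬A1 ∨ (A1 ∧ A3) = max(a, b) on (0.83, 0.17) = 0.83
A4 ∧ A1 = min(a, b) on (0.07, 0.17) = 0.07
¬A3 = 1 − 0.52 = 0.48
(A4 ∧ A1) ∨ ¬A3 = max(a, b) on (0.07, 0.48) = 0.48
(¬A1 ∨ (A1 ∧ A3)) ∧ ((A4 ∧ A1) ∨ ¬A3) = min(a, b) on (0.83, 0.48) = 0.48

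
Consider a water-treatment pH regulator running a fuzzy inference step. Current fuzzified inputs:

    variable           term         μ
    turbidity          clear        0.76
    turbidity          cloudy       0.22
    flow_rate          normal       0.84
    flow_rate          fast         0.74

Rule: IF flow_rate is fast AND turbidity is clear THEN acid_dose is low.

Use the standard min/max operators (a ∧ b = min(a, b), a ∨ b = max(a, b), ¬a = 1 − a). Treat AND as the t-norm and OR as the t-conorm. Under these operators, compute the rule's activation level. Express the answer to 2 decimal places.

firing strength: fast=0.74, clear=0.76; AND[min(a, b)] → w = 0.74

0.74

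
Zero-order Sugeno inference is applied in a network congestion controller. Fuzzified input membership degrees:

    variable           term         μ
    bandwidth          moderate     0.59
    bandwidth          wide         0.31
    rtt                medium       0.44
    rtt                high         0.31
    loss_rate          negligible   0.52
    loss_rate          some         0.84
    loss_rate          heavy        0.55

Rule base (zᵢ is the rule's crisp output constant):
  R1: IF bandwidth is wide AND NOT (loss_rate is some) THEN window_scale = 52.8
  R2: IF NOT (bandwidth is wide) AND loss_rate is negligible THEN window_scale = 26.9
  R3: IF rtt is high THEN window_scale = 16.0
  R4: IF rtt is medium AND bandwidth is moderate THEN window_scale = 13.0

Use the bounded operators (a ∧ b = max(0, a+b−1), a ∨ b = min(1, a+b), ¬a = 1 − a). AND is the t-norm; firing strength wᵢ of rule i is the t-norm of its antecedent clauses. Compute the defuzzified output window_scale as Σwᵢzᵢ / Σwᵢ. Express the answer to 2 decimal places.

R1 (z=52.8): wide=0.31, ¬some=1−0.84=0.16; AND[max(0, a+b−1)] → w = 0.00
R2 (z=26.9): ¬wide=1−0.31=0.69, negligible=0.52; AND[max(0, a+b−1)] → w = 0.21
R3 (z=16.0): high=0.31 → w = 0.31
R4 (z=13.0): medium=0.44, moderate=0.59; AND[max(0, a+b−1)] → w = 0.03
Weighted average = (0.00·52.8 + 0.21·26.9 + 0.31·16.0 + 0.03·13.0) / (0.00 + 0.21 + 0.31 + 0.03)
  = 10.9990 / 0.5500 = 20.00

20.00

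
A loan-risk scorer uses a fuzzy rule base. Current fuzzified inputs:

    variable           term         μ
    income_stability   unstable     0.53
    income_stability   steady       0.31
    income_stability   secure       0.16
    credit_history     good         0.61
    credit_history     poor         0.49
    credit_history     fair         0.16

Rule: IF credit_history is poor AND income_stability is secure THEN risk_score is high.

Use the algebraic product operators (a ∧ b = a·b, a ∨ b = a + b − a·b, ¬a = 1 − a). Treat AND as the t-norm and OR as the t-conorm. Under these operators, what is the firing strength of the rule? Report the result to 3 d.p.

0.078

firing strength: poor=0.49, secure=0.16; AND[a·b] → w = 0.0784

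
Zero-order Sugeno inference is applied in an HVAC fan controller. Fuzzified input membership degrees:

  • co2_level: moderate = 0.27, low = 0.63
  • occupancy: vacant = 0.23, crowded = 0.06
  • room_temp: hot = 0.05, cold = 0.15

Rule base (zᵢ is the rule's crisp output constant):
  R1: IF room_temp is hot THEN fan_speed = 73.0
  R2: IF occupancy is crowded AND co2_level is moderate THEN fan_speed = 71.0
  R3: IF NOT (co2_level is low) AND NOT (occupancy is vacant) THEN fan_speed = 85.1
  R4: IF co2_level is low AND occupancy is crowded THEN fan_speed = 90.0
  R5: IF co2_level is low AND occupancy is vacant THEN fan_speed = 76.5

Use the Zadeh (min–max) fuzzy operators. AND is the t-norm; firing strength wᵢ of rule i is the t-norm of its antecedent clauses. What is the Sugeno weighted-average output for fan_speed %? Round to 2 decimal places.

R1 (z=73.0): hot=0.05 → w = 0.05
R2 (z=71.0): crowded=0.06, moderate=0.27; AND[min(a, b)] → w = 0.06
R3 (z=85.1): ¬low=1−0.63=0.37, ¬vacant=1−0.23=0.77; AND[min(a, b)] → w = 0.37
R4 (z=90.0): low=0.63, crowded=0.06; AND[min(a, b)] → w = 0.06
R5 (z=76.5): low=0.63, vacant=0.23; AND[min(a, b)] → w = 0.23
Weighted average = (0.05·73.0 + 0.06·71.0 + 0.37·85.1 + 0.06·90.0 + 0.23·76.5) / (0.05 + 0.06 + 0.37 + 0.06 + 0.23)
  = 62.3920 / 0.7700 = 81.03

81.03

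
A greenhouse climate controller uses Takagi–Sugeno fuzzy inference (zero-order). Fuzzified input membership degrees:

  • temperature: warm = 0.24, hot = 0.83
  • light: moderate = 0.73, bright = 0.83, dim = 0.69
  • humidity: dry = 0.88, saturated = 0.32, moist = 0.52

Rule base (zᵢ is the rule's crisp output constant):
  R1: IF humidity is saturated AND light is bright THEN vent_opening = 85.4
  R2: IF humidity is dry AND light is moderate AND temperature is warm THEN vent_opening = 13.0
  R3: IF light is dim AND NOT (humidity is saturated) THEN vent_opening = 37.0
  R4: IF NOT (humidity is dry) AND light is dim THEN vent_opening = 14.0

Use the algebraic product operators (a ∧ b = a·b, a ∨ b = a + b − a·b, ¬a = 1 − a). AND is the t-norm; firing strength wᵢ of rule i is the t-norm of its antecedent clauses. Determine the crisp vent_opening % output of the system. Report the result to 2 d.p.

44.46

R1 (z=85.4): saturated=0.32, bright=0.83; AND[a·b] → w = 0.2656
R2 (z=13.0): dry=0.88, moderate=0.73, warm=0.24; AND[a·b] → w = 0.1542
R3 (z=37.0): dim=0.69, ¬saturated=1−0.32=0.68; AND[a·b] → w = 0.4692
R4 (z=14.0): ¬dry=1−0.88=0.12, dim=0.69; AND[a·b] → w = 0.0828
Weighted average = (0.2656·85.4 + 0.1542·13.0 + 0.4692·37.0 + 0.0828·14.0) / (0.2656 + 0.1542 + 0.4692 + 0.0828)
  = 43.2061 / 0.9718 = 44.46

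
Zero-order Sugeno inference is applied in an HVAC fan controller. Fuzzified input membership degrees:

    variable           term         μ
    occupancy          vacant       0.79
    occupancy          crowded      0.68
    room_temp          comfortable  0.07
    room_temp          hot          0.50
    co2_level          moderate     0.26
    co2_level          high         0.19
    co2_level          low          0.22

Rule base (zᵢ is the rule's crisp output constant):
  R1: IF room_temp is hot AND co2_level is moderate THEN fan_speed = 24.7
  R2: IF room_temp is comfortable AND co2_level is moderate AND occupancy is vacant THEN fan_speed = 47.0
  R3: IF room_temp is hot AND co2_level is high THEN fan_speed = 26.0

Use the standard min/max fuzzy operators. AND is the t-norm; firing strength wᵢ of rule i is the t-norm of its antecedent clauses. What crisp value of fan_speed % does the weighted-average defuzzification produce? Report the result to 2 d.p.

28.18

R1 (z=24.7): hot=0.50, moderate=0.26; AND[min(a, b)] → w = 0.26
R2 (z=47.0): comfortable=0.07, moderate=0.26, vacant=0.79; AND[min(a, b)] → w = 0.07
R3 (z=26.0): hot=0.50, high=0.19; AND[min(a, b)] → w = 0.19
Weighted average = (0.26·24.7 + 0.07·47.0 + 0.19·26.0) / (0.26 + 0.07 + 0.19)
  = 14.6520 / 0.5200 = 28.18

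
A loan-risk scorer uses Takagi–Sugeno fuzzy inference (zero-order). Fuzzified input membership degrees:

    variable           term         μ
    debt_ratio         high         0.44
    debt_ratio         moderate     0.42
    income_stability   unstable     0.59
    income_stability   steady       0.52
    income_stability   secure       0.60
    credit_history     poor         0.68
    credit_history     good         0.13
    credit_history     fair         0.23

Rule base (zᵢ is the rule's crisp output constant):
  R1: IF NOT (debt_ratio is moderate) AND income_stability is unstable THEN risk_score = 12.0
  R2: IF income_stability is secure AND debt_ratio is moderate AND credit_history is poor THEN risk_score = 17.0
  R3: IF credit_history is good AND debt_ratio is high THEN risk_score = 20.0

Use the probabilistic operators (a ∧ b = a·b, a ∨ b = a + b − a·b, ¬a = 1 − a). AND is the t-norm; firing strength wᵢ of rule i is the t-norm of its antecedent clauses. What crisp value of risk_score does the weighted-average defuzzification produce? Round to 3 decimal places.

R1 (z=12.0): ¬moderate=1−0.42=0.58, unstable=0.59; AND[a·b] → w = 0.3422
R2 (z=17.0): secure=0.60, moderate=0.42, poor=0.68; AND[a·b] → w = 0.1714
R3 (z=20.0): good=0.13, high=0.44; AND[a·b] → w = 0.0572
Weighted average = (0.3422·12.0 + 0.1714·17.0 + 0.0572·20.0) / (0.3422 + 0.1714 + 0.0572)
  = 8.1635 / 0.5708 = 14.303

14.303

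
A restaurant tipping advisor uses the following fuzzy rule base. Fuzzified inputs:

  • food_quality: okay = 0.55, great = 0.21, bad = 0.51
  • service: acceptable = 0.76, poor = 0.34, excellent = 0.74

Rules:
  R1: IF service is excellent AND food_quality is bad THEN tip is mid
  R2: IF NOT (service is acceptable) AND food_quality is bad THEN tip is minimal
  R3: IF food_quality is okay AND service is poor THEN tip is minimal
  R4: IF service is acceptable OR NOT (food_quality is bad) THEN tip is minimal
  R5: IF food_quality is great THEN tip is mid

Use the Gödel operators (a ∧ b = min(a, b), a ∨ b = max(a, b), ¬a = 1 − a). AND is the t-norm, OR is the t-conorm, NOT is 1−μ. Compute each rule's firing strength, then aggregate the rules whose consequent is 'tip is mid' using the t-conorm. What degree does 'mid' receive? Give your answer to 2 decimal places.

0.51

R1: excellent=0.74, bad=0.51; AND[min(a, b)] → w = 0.51
R2: ¬acceptable=1−0.76=0.24, bad=0.51; AND[min(a, b)] → w = 0.24
R3: okay=0.55, poor=0.34; AND[min(a, b)] → w = 0.34
R4: acceptable=0.76, ¬bad=1−0.51=0.49; OR[max(a, b)] → w = 0.76
R5: great=0.21 → w = 0.21
Rules with consequent 'mid': {R1, R5} → strengths 0.51, 0.21
Aggregate via t-conorm [max(a, b)]: 0.51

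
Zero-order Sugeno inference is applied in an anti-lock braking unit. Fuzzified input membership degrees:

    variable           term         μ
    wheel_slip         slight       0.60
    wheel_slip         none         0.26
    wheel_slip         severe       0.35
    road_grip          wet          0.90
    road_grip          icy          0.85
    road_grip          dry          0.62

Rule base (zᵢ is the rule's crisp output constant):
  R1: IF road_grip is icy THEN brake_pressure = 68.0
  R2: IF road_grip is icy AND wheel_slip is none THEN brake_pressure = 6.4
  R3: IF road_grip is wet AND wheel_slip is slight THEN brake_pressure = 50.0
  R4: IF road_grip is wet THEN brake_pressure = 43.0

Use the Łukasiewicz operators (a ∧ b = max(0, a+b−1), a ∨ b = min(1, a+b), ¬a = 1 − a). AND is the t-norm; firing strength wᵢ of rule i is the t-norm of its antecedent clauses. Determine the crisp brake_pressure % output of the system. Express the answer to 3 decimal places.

R1 (z=68.0): icy=0.85 → w = 0.85
R2 (z=6.4): icy=0.85, none=0.26; AND[max(0, a+b−1)] → w = 0.11
R3 (z=50.0): wet=0.90, slight=0.60; AND[max(0, a+b−1)] → w = 0.50
R4 (z=43.0): wet=0.90 → w = 0.90
Weighted average = (0.85·68.0 + 0.11·6.4 + 0.50·50.0 + 0.90·43.0) / (0.85 + 0.11 + 0.50 + 0.90)
  = 122.2040 / 2.3600 = 51.781

51.781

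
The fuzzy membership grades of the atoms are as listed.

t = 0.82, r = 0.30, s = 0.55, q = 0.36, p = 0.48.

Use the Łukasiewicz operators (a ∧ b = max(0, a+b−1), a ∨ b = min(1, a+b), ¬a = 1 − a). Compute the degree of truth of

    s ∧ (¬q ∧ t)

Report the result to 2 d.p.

0.01

¬q = 1 − 0.36 = 0.64
¬q ∧ t = max(0, a+b−1) on (0.64, 0.82) = 0.46
s ∧ (¬q ∧ t) = max(0, a+b−1) on (0.55, 0.46) = 0.01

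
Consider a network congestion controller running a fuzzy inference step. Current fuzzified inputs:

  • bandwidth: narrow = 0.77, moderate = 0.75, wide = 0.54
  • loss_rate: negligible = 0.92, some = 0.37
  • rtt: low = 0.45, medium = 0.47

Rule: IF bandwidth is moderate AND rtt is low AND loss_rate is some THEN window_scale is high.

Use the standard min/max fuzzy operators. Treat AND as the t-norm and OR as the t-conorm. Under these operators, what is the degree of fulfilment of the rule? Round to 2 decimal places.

0.37

firing strength: moderate=0.75, low=0.45, some=0.37; AND[min(a, b)] → w = 0.37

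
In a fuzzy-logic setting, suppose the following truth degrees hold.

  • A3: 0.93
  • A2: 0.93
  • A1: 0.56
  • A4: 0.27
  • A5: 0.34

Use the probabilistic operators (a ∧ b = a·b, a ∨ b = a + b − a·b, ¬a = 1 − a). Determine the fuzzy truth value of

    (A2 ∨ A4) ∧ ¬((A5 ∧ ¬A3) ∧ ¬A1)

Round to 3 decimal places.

A2 ∨ A4 = a + b − a·b on (0.9300, 0.2700) = 0.9489
¬A3 = 1 − 0.9300 = 0.0700
A5 ∧ ¬A3 = a·b on (0.3400, 0.0700) = 0.0238
¬A1 = 1 − 0.5600 = 0.4400
(A5 ∧ ¬A3) ∧ ¬A1 = a·b on (0.0238, 0.4400) = 0.0105
¬((A5 ∧ ¬A3) ∧ ¬A1) = 1 − 0.0105 = 0.9895
(A2 ∨ A4) ∧ ¬((A5 ∧ ¬A3) ∧ ¬A1) = a·b on (0.9489, 0.9895) = 0.9390

0.939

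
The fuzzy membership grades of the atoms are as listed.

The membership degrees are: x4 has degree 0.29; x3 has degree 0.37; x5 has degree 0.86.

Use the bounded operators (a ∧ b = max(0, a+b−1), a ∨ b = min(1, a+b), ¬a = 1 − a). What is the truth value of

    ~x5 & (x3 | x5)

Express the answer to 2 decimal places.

0.14

~x5 = 1 − 0.86 = 0.14
x3 | x5 = min(1, a+b) on (0.37, 0.86) = 1.00
~x5 & (x3 | x5) = max(0, a+b−1) on (0.14, 1.00) = 0.14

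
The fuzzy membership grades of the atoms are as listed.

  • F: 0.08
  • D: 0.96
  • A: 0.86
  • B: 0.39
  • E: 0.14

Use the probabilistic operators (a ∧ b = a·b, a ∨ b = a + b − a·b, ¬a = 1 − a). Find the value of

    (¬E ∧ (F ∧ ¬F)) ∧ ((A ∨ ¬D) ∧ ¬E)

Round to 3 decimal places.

¬E = 1 − 0.1400 = 0.8600
¬F = 1 − 0.0800 = 0.9200
F ∧ ¬F = a·b on (0.0800, 0.9200) = 0.0736
¬E ∧ (F ∧ ¬F) = a·b on (0.8600, 0.0736) = 0.0633
¬D = 1 − 0.9600 = 0.0400
A ∨ ¬D = a + b − a·b on (0.8600, 0.0400) = 0.8656
¬E = 1 − 0.1400 = 0.8600
(A ∨ ¬D) ∧ ¬E = a·b on (0.8656, 0.8600) = 0.7444
(¬E ∧ (F ∧ ¬F)) ∧ ((A ∨ ¬D) ∧ ¬E) = a·b on (0.0633, 0.7444) = 0.0471

0.047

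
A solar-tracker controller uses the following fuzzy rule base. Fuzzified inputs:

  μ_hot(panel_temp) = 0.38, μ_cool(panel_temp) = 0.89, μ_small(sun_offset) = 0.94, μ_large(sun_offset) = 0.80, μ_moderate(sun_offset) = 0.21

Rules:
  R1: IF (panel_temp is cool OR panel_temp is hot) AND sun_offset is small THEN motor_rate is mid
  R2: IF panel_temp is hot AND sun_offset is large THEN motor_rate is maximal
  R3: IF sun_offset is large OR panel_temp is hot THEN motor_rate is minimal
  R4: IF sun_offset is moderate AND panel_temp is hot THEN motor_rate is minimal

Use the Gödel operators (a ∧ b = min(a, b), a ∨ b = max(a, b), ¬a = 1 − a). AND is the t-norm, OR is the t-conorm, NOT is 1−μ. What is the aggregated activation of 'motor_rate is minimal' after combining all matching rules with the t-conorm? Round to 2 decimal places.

R1: (cool=0.89 OR hot=0.38) = 0.89; AND[min(a, b)] with small=0.94 → w = 0.89
R2: hot=0.38, large=0.80; AND[min(a, b)] → w = 0.38
R3: large=0.80, hot=0.38; OR[max(a, b)] → w = 0.80
R4: moderate=0.21, hot=0.38; AND[min(a, b)] → w = 0.21
Rules with consequent 'minimal': {R3, R4} → strengths 0.80, 0.21
Aggregate via t-conorm [max(a, b)]: 0.80

0.80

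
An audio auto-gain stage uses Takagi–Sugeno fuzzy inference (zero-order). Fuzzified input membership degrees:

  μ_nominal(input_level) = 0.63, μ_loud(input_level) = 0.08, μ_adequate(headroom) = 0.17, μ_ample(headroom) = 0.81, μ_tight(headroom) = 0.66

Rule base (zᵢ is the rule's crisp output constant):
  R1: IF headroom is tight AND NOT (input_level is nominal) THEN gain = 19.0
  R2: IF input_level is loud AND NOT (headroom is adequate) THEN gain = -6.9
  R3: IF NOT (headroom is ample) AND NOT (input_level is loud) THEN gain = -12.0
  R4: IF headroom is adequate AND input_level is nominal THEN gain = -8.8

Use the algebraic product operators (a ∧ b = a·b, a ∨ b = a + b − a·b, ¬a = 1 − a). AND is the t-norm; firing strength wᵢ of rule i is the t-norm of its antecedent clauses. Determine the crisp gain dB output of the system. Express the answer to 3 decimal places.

1.927

R1 (z=19.0): tight=0.66, ¬nominal=1−0.63=0.37; AND[a·b] → w = 0.2442
R2 (z=-6.9): loud=0.08, ¬adequate=1−0.17=0.83; AND[a·b] → w = 0.0664
R3 (z=-12.0): ¬ample=1−0.81=0.19, ¬loud=1−0.08=0.92; AND[a·b] → w = 0.1748
R4 (z=-8.8): adequate=0.17, nominal=0.63; AND[a·b] → w = 0.1071
Weighted average = (0.2442·19.0 + 0.0664·-6.9 + 0.1748·-12.0 + 0.1071·-8.8) / (0.2442 + 0.0664 + 0.1748 + 0.1071)
  = 1.1416 / 0.5925 = 1.927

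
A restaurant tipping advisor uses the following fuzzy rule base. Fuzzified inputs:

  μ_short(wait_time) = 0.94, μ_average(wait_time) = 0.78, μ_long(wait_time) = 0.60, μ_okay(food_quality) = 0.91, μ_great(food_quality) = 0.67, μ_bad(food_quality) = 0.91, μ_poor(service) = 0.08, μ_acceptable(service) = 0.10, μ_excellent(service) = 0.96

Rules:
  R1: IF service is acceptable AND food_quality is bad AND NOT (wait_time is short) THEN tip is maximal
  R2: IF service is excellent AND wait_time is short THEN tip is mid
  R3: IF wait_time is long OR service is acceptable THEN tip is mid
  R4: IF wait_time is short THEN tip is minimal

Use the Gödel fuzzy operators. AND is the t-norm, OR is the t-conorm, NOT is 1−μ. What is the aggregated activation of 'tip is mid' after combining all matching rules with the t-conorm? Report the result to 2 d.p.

R1: acceptable=0.10, bad=0.91, ¬short=1−0.94=0.06; AND[min(a, b)] → w = 0.06
R2: excellent=0.96, short=0.94; AND[min(a, b)] → w = 0.94
R3: long=0.60, acceptable=0.10; OR[max(a, b)] → w = 0.60
R4: short=0.94 → w = 0.94
Rules with consequent 'mid': {R2, R3} → strengths 0.94, 0.60
Aggregate via t-conorm [max(a, b)]: 0.94

0.94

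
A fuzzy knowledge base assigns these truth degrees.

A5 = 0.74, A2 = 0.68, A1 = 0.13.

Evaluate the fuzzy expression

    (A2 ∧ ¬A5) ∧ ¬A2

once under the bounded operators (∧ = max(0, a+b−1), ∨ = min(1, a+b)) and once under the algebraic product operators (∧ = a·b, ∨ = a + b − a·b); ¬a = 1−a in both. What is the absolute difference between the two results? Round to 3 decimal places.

0.057

Under bounded:
  ¬A5 = 1 − 0.74 = 0.26
  A2 ∧ ¬A5 = max(0, a+b−1) on (0.68, 0.26) = 0.00
  ¬A2 = 1 − 0.68 = 0.32
  (A2 ∧ ¬A5) ∧ ¬A2 = max(0, a+b−1) on (0.00, 0.32) = 0.00
  → value = 0.0000
Under algebraic product:
  ¬A5 = 1 − 0.7400 = 0.2600
  A2 ∧ ¬A5 = a·b on (0.6800, 0.2600) = 0.1768
  ¬A2 = 1 − 0.6800 = 0.3200
  (A2 ∧ ¬A5) ∧ ¬A2 = a·b on (0.1768, 0.3200) = 0.0566
  → value = 0.0566
|0.0000 − 0.0566| = 0.057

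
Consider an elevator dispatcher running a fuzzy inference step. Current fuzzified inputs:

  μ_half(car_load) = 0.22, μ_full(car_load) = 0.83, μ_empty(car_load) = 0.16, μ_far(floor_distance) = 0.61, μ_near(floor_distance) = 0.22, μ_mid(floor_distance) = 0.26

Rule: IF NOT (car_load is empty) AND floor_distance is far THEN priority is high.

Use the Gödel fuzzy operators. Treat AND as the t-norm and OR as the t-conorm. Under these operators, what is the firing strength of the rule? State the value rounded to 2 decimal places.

0.61

firing strength: ¬empty=1−0.16=0.84, far=0.61; AND[min(a, b)] → w = 0.61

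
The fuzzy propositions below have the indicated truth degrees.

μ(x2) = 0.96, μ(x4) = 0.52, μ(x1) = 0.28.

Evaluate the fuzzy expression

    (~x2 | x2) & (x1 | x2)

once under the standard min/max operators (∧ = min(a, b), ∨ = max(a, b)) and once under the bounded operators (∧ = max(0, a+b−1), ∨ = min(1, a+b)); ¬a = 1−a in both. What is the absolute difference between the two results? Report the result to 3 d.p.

0.040

Under standard min/max:
  ~x2 = 1 − 0.96 = 0.04
  ~x2 | x2 = max(a, b) on (0.04, 0.96) = 0.96
  x1 | x2 = max(a, b) on (0.28, 0.96) = 0.96
  (~x2 | x2) & (x1 | x2) = min(a, b) on (0.96, 0.96) = 0.96
  → value = 0.9600
Under bounded:
  ~x2 = 1 − 0.96 = 0.04
  ~x2 | x2 = min(1, a+b) on (0.04, 0.96) = 1.00
  x1 | x2 = min(1, a+b) on (0.28, 0.96) = 1.00
  (~x2 | x2) & (x1 | x2) = max(0, a+b−1) on (1.00, 1.00) = 1.00
  → value = 1.0000
|0.9600 − 1.0000| = 0.040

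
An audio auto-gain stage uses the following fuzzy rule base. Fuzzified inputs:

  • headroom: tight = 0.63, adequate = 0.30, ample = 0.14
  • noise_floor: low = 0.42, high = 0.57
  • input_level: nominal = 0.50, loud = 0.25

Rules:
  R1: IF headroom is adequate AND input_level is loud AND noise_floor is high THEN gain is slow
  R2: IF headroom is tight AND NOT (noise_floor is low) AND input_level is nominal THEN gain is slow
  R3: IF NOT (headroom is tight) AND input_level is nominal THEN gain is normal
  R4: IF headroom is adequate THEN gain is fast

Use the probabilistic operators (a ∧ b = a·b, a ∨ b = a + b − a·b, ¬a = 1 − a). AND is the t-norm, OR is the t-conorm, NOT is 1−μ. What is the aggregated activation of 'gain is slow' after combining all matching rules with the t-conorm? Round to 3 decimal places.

0.218

R1: adequate=0.30, loud=0.25, high=0.57; AND[a·b] → w = 0.0427
R2: tight=0.63, ¬low=1−0.42=0.58, nominal=0.50; AND[a·b] → w = 0.1827
R3: ¬tight=1−0.63=0.37, nominal=0.50; AND[a·b] → w = 0.1850
R4: adequate=0.30 → w = 0.3000
Rules with consequent 'slow': {R1, R2} → strengths 0.0427, 0.1827
Aggregate via t-conorm [a + b − a·b]: 0.2176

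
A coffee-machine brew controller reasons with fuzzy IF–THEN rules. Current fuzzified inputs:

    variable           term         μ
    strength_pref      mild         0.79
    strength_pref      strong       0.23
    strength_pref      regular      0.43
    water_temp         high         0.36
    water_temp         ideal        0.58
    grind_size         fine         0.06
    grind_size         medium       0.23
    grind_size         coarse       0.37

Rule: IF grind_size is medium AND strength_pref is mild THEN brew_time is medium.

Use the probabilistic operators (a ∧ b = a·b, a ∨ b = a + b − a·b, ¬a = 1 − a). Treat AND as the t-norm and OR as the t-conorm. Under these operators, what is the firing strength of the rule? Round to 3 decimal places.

0.182

firing strength: medium=0.23, mild=0.79; AND[a·b] → w = 0.1817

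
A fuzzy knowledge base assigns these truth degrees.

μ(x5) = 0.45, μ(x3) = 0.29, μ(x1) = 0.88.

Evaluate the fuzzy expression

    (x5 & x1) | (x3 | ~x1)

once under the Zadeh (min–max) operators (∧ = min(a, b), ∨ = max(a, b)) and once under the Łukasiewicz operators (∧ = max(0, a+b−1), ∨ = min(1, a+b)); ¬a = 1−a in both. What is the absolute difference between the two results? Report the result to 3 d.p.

0.290

Under Zadeh (min–max):
  x5 & x1 = min(a, b) on (0.45, 0.88) = 0.45
  ~x1 = 1 − 0.88 = 0.12
  x3 | ~x1 = max(a, b) on (0.29, 0.12) = 0.29
  (x5 & x1) | (x3 | ~x1) = max(a, b) on (0.45, 0.29) = 0.45
  → value = 0.4500
Under Łukasiewicz:
  x5 & x1 = max(0, a+b−1) on (0.45, 0.88) = 0.33
  ~x1 = 1 − 0.88 = 0.12
  x3 | ~x1 = min(1, a+b) on (0.29, 0.12) = 0.41
  (x5 & x1) | (x3 | ~x1) = min(1, a+b) on (0.33, 0.41) = 0.74
  → value = 0.7400
|0.4500 − 0.7400| = 0.290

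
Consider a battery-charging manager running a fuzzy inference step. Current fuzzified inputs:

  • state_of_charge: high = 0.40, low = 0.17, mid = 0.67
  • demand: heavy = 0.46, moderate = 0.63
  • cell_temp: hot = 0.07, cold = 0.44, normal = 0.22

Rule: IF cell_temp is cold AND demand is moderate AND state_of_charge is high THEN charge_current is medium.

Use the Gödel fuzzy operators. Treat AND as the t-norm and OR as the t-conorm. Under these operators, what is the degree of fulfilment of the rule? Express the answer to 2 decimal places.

0.40

firing strength: cold=0.44, moderate=0.63, high=0.40; AND[min(a, b)] → w = 0.40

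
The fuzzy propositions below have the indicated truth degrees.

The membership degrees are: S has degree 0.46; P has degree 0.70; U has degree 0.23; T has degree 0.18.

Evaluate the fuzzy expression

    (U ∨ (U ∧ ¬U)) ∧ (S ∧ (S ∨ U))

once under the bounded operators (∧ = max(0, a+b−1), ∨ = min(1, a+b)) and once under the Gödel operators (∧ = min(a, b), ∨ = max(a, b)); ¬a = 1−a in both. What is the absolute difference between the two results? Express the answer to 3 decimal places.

Under bounded:
  ¬U = 1 − 0.23 = 0.77
  U ∧ ¬U = max(0, a+b−1) on (0.23, 0.77) = 0.00
  U ∨ (U ∧ ¬U) = min(1, a+b) on (0.23, 0.00) = 0.23
  S ∨ U = min(1, a+b) on (0.46, 0.23) = 0.69
  S ∧ (S ∨ U) = max(0, a+b−1) on (0.46, 0.69) = 0.15
  (U ∨ (U ∧ ¬U)) ∧ (S ∧ (S ∨ U)) = max(0, a+b−1) on (0.23, 0.15) = 0.00
  → value = 0.0000
Under Gödel:
  ¬U = 1 − 0.23 = 0.77
  U ∧ ¬U = min(a, b) on (0.23, 0.77) = 0.23
  U ∨ (U ∧ ¬U) = max(a, b) on (0.23, 0.23) = 0.23
  S ∨ U = max(a, b) on (0.46, 0.23) = 0.46
  S ∧ (S ∨ U) = min(a, b) on (0.46, 0.46) = 0.46
  (U ∨ (U ∧ ¬U)) ∧ (S ∧ (S ∨ U)) = min(a, b) on (0.23, 0.46) = 0.23
  → value = 0.2300
|0.0000 − 0.2300| = 0.230

0.230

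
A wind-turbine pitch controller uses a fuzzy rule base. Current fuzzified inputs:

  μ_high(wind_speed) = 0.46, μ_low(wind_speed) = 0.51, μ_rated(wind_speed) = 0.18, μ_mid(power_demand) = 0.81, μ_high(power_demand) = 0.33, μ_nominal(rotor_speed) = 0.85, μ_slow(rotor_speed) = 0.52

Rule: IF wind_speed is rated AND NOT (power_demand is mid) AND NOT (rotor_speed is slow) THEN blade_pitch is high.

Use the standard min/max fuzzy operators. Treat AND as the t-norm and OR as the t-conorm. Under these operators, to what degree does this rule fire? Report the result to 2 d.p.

firing strength: rated=0.18, ¬mid=1−0.81=0.19, ¬slow=1−0.52=0.48; AND[min(a, b)] → w = 0.18

0.18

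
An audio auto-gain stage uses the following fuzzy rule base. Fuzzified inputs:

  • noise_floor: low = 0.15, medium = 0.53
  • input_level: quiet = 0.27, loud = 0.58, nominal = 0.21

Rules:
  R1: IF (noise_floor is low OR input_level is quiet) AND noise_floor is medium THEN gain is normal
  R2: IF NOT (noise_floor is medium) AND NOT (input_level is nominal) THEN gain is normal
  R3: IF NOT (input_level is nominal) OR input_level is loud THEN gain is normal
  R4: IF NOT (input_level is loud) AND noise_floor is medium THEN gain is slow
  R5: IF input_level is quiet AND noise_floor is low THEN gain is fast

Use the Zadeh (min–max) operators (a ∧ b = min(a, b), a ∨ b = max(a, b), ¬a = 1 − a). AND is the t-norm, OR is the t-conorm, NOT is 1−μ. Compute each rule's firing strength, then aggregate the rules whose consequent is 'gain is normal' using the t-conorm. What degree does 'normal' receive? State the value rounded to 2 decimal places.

R1: (low=0.15 OR quiet=0.27) = 0.27; AND[min(a, b)] with medium=0.53 → w = 0.27
R2: ¬medium=1−0.53=0.47, ¬nominal=1−0.21=0.79; AND[min(a, b)] → w = 0.47
R3: ¬nominal=1−0.21=0.79, loud=0.58; OR[max(a, b)] → w = 0.79
R4: ¬loud=1−0.58=0.42, medium=0.53; AND[min(a, b)] → w = 0.42
R5: quiet=0.27, low=0.15; AND[min(a, b)] → w = 0.15
Rules with consequent 'normal': {R1, R2, R3} → strengths 0.27, 0.47, 0.79
Aggregate via t-conorm [max(a, b)]: 0.79

0.79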